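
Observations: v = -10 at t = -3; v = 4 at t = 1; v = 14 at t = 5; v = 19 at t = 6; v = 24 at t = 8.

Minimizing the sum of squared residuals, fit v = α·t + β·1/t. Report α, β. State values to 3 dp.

XᵀX·[α, β]ᵀ = Xᵀv reads: 135·α + 5·β = 410;  5·α + (17201/14400)·β = 163/10.
(Σt·t = 135, Σt·1/t = 5, Σ1/t·1/t = 17201/14400, Σt·v = 410, Σ1/t·v = 163/10.)
Δ = 135·(17201/14400) − 5² = 43603/320.
α = (410·(17201/14400) − 5·(163/10))/(43603/320) = 167966/56061; β = (135·(163/10) − 5·410)/(43603/320) = 6880/6229.

α = 2.996, β = 1.105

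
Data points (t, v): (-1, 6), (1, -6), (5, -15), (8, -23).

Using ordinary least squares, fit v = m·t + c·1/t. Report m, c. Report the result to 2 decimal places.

Setting ∂/∂m … = 0 gives: 91·m + 4·c = -271;  4·m + (3289/1600)·c = -143/8.
Determinant 91·(3289/1600) − 4² = 273699/1600.
m = ((-271)·(3289/1600) − 4·(-143/8))/(273699/1600) = -258973/91233; c = (91·(-143/8) − 4·(-271))/(273699/1600) = -289400/91233.

m = -2.84, c = -3.17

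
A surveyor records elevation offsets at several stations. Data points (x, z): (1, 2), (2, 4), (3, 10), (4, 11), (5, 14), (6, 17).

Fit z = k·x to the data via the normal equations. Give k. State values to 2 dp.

Forming MᵀM = [[91]] and Mᵀz = [256]ᵀ gives MᵀM·[k]ᵀ = Mᵀz.
Hence k = 256 / 91 ≈ 2.81319.

k = 2.81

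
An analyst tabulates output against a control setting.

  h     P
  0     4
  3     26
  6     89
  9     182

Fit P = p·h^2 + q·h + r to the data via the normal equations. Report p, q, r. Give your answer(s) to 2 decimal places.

MᵀM·[p, q, r]ᵀ = MᵀP reads: 7938·p + 972·q + 126·r = 18180;  972·p + 126·q + 18·r = 2250;  126·p + 18·q + 4·r = 301.
(Σh^2·h^2 = 7938, Σh^2·h = 972, Σh^2 = 126, Σh·h = 126, Σh = 18, Σ1 = 4, Σh^2·P = 18180, Σh·P = 2250, ΣP = 301.)
Inverting the 3×3 Gram matrix, [p, q, r]ᵀ = [71/36, 43/20, 69/20]ᵀ.

p = 1.97, q = 2.15, r = 3.45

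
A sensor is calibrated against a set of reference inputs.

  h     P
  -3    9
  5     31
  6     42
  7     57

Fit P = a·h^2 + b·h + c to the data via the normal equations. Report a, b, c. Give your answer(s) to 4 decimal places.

Compute the Gram sums: Σh^2·h^2 = 4403, Σh^2·h = 657, Σh^2 = 119, Σh·h = 119, Σh = 15, Σ1 = 4.
For AᵀP: Σh^2·P = 5161, Σh·P = 779, ΣP = 139.
Normal equations: [[4403, 657, 119]; [657, 119, 15]; [119, 15, 4]]·[a, b, c]ᵀ = [5161, 779, 139]ᵀ.
Inverting the 3×3 Gram matrix, [a, b, c]ᵀ = [10045/9722, 6197/9722, 7881/4861]ᵀ.

a = 1.0332, b = 0.6374, c = 1.6213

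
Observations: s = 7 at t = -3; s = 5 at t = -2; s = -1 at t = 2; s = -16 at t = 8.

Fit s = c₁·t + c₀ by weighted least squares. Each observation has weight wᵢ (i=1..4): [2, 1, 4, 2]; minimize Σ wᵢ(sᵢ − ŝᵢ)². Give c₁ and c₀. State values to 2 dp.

Entries of XᵀWX: Σwᵢ·t·t = 166, Σwᵢ·t = 16, Σwᵢ·1 = 9.
Right-hand side: Σwᵢ·t·s = -316, Σwᵢ·s = -17.
So XᵀWX·[c₁, c₀]ᵀ = XᵀWs: [[166, 16]; [16, 9]]·[c₁, c₀]ᵀ = [-316, -17]ᵀ.
det = 166·9 − 16² = 1238.
c₁ = ((-316)·9 − 16·(-17))/1238 = -1286/619; c₀ = (166·(-17) − 16·(-316))/1238 = 1117/619.

c₁ = -2.08, c₀ = 1.80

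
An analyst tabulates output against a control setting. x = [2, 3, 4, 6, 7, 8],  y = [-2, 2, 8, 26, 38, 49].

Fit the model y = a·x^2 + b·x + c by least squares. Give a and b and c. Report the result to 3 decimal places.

a = 0.801, b = 0.668, c = -6.939

Forming MᵀM = [[8146, 1170, 178]; [1170, 178, 30]; [178, 30, 6]] and Mᵀy = [6072, 848, 121]ᵀ gives MᵀM·[a, b, c]ᵀ = Mᵀy.
Solving the 3×3 system (Gaussian elimination) gives a = 157/196, b = 131/196, c = -340/49.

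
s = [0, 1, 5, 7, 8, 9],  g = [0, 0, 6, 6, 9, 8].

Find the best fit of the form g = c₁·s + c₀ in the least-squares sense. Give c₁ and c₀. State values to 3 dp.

c₁ = 1.014, c₀ = -0.238

Sums needed: Σs·s = 220, Σs = 30, Σ1 = 6.
And Σs·g = 216, Σg = 29.
Normal equations: [[220, 30]; [30, 6]]·[c₁, c₀]ᵀ = [216, 29]ᵀ.
Determinant 220·6 − 30² = 420.
c₁ = (216·6 − 30·29)/420 = 71/70; c₀ = (220·29 − 30·216)/420 = -5/21.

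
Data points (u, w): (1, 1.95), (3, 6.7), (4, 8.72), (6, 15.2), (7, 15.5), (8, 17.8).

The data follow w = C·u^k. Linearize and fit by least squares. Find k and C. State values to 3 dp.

k = 1.078, C = 1.989

Let Y = ln w. Fitting Y = k·ln u + ln C by least squares:
Sums: Σln u = 8.3020, Σ(ln u)² = 14.4498, Σln w = 13.0769, Σln u·ln w = 21.2883.
Normal system: [[14.4498, 8.3020]; [8.3020, 6]]·[k, ln C]ᵀ = [21.2883, 13.0769]ᵀ.
Solving (det = 17.7753): k = 1.07820, ln C = 0.68761, so C = exp(0.68761) = 1.98895.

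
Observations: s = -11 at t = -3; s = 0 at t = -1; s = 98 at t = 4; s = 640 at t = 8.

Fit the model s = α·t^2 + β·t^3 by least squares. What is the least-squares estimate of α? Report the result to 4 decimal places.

Forming MᵀM = [[4434, 33548]; [33548, 266970]] and Mᵀs = [42429, 334249]ᵀ gives MᵀM·[α, β]ᵀ = Mᵀs.
Determinant 4434·266970 − 33548² = 58276676.
α = (42429·266970 − 33548·334249)/58276676 = 56942339/29138338; β = (4434·334249 − 33548·42429)/58276676 = 29325987/29138338.

α = 1.9542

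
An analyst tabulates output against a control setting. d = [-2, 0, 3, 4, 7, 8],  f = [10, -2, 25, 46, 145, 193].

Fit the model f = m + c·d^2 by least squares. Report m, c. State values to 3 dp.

From the data, Σ1 = 6, Σd^2 = 142, Σd^2·d^2 = 6850.
Right-hand side: Σf = 417, Σd^2·f = 20458.
Normal equations: [[6, 142]; [142, 6850]]·[m, c]ᵀ = [417, 20458]ᵀ.
det = 6·6850 − 142² = 20936.
m = (417·6850 − 142·20458)/20936 = -24293/10468; c = (6·20458 − 142·417)/20936 = 31767/10468.

m = -2.321, c = 3.035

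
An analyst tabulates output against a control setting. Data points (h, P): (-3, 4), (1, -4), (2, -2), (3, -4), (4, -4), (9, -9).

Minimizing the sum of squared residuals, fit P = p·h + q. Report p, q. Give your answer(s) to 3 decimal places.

Entries of MᵀM: Σh·h = 120, Σh = 16, Σ1 = 6.
And Σh·P = -129, ΣP = -19.
Eliminating q: 6·(row 1) − 16·(row 2) gives 464·p = 6·(-129) − 16·(-19) = -470, so p = -235/232.
Then q = ((-19) − 16·(-235/232))/6 = -27/58.

p = -1.013, q = -0.466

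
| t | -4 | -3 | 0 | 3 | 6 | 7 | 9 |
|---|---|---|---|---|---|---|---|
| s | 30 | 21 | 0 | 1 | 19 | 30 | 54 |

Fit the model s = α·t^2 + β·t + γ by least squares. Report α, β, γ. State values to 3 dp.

α = 1.014, β = -3.177, γ = 1.335

Entries of XᵀX: Σt^2·t^2 = 10676, Σt^2·t = 1224, Σt^2 = 200, Σt·t = 200, Σt = 18, Σ1 = 7.
Moment sums: Σt^2·s = 7206, Σt·s = 630, Σs = 155.
Inverting the 3×3 Gram matrix, [α, β, γ]ᵀ = [229847/226618, -360018/113309, 151217/113309]ᵀ.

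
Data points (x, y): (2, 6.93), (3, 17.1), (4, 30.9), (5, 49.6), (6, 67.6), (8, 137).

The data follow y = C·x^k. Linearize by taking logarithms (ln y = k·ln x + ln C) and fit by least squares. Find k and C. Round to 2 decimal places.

Taking logs, ln y = k·ln x + ln C, so regress ln y on ln x.
Sums: Σln x = 8.6587, Σ(ln x)² = 13.7340, Σln y = 21.2433, Σln x·ln y = 33.2807.
Normal system: [[13.7340, 8.6587]; [8.6587, 6]]·[k, ln C]ᵀ = [33.2807, 21.2433]ᵀ.
Δ = 13.7340·6 − (8.6587)² = 7.4309; k = (33.2807·6 − 8.6587·21.2433)/7.4309 = 2.11890, ln C = (13.7340·21.2433 − 8.6587·33.2807)/7.4309 = 0.48273, so C = exp(0.48273) = 1.62049.

k = 2.12, C = 1.62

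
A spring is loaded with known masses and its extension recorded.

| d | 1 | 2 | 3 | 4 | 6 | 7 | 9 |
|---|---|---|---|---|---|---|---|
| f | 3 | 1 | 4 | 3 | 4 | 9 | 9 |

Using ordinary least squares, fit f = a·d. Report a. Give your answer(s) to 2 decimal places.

a = 1.01

AᵀA·[a]ᵀ = Aᵀf reads: 196·a = 197.
(Σd·d = 196, Σd·f = 197.)
Hence a = 197 / 196 ≈ 1.0051.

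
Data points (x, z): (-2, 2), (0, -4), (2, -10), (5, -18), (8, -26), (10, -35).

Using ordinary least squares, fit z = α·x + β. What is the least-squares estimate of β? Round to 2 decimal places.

Compute the Gram sums: Σx·x = 197, Σx = 23, Σ1 = 6.
Right-hand side: Σx·z = -672, Σz = -91.
MᵀM·[α, β]ᵀ = Mᵀz becomes [[197, 23]; [23, 6]]·[α, β]ᵀ = [-672, -91]ᵀ.
Eliminating β: 6·(row 1) − 23·(row 2) gives 653·α = 6·(-672) − 23·(-91) = -1939, so α = -1939/653.
Then β = ((-91) − 23·(-1939/653))/6 = -2471/653.

β = -3.78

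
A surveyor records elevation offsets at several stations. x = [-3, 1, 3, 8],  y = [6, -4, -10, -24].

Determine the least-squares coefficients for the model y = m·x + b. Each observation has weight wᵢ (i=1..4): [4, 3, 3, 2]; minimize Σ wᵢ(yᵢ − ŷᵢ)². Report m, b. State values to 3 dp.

m = -2.722, b = -1.871

With design matrix M, MᵀWM = [[194, 16]; [16, 12]] and MᵀWy = [-558, -66]ᵀ.
Eliminating b: 12·(row 1) − 16·(row 2) gives 2072·m = 12·(-558) − 16·(-66) = -5640, so m = -705/259.
Then b = ((-66) − 16·(-705/259))/12 = -969/518.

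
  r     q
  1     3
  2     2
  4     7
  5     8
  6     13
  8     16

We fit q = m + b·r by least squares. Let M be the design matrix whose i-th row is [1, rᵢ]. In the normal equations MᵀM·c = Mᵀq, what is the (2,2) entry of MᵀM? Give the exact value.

Row 2 ↔ basis r, column 2 ↔ basis r, so (MᵀM)_{2,2} = Σᵢ (r)·(r) = (1)·(1) + (2)·(2) + (4)·(4) + (5)·(5) + (6)·(6) + (8)·(8) = 146.

146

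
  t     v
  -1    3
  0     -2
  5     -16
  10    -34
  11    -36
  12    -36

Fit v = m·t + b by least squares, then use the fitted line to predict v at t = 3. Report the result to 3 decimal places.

Sums needed: Σt·t = 391, Σt = 37, Σ1 = 6.
And Σt·v = -1251, Σv = -121.
Δ = 391·6 − 37² = 977.
m = ((-1251)·6 − 37·(-121))/977 = -3029/977; b = (391·(-121) − 37·(-1251))/977 = -1024/977.
At t = 3: v̂ = (-3029/977)·(3) + (-1024/977)·(1) = -10111/977.

v̂ = -10.349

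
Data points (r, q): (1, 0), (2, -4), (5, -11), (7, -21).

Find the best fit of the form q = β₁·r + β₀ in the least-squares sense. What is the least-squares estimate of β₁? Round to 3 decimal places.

β₁ = -3.297

AᵀA·[β₁, β₀]ᵀ = Aᵀq reads: 79·β₁ + 15·β₀ = -210;  15·β₁ + 4·β₀ = -36.
Determinant 79·4 − 15² = 91.
β₁ = ((-210)·4 − 15·(-36))/91 = -300/91; β₀ = (79·(-36) − 15·(-210))/91 = 306/91.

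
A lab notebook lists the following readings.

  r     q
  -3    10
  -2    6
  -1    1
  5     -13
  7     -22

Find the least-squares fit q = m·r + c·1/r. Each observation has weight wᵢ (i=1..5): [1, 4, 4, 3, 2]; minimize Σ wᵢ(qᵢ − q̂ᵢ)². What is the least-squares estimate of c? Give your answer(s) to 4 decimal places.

With design matrix M, MᵀWM = [[202, 14]; [14, 58123/11025]] and MᵀWq = [-585, -3509/105]ᵀ.
Eliminating c: (58123/11025)·(row 1) − 14·(row 2) gives (9579946/11025)·m = (58123/11025)·(-585) − 14·(-3509/105) = -384583/147, so m = -28843725/9579946.
Then c = ((-3509/105) − 14·(-28843725/9579946))/(58123/11025) = 7934430/4789973.

c = 1.6565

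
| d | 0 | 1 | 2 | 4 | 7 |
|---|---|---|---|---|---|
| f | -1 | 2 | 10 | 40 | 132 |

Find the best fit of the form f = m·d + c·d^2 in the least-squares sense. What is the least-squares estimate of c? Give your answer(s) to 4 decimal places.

c = 2.8607

The normal system AᵀA·[m, c]ᵀ = Aᵀf is [[70, 416]; [416, 2674]]·[m, c]ᵀ = [1106, 7150]ᵀ.
Determinant 70·2674 − 416² = 14124.
m = (1106·2674 − 416·7150)/14124 = -1413/1177; c = (70·7150 − 416·1106)/14124 = 3367/1177.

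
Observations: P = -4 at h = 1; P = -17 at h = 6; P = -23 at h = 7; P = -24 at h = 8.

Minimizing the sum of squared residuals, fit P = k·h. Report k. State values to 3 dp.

k = -3.060

The normal equations are: 150·k = -459.
Hence k = -459 / 150 ≈ -3.06.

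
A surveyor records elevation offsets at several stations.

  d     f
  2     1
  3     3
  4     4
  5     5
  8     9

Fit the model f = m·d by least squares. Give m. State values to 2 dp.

m = 1.05

XᵀX·[m]ᵀ = Xᵀf reads: 118·m = 124.
m = 124/118 = 1.05085.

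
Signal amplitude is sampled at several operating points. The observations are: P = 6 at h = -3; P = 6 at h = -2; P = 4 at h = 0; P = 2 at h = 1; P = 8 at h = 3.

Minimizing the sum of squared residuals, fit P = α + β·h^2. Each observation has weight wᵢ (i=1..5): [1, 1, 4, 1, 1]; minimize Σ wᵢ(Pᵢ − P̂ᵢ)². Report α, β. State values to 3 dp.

α = 3.661, β = 0.379

Normal-equation sums: Σwᵢ·1 = 8, Σwᵢ·h^2 = 23, Σwᵢ·h^2·h^2 = 179.
Right-hand side: Σwᵢ·P = 38, Σwᵢ·h^2·P = 152.
MᵀWM·[α, β]ᵀ = MᵀWP becomes [[8, 23]; [23, 179]]·[α, β]ᵀ = [38, 152]ᵀ.
Eliminating β: 179·(row 1) − 23·(row 2) gives 903·α = 179·38 − 23·152 = 3306, so α = 1102/301.
Then β = (152 − 23·(1102/301))/179 = 114/301.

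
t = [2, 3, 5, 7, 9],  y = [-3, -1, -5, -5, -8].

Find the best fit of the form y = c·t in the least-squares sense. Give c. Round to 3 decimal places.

With design matrix M, MᵀM = [[168]] and Mᵀy = [-141]ᵀ.
Hence c = -141 / 168 ≈ -0.839286.

c = -0.839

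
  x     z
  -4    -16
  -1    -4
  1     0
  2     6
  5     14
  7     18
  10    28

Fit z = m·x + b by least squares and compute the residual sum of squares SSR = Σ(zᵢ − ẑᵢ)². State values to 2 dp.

Setting ∂/∂m … = 0 gives: 196·m + 20·b = 556;  20·m + 7·b = 46.
(Σx·x = 196, Σx = 20, Σ1 = 7, Σx·z = 556, Σz = 46.)
det = 196·7 − 20² = 972.
m = (556·7 − 20·46)/972 = 743/243; b = (196·46 − 20·556)/972 = -526/243.
Residuals: -130/81, 11/9, -217/243, 166/81, 71/81, -301/243, -100/243; SSR = 2804/243.

SSR = 11.54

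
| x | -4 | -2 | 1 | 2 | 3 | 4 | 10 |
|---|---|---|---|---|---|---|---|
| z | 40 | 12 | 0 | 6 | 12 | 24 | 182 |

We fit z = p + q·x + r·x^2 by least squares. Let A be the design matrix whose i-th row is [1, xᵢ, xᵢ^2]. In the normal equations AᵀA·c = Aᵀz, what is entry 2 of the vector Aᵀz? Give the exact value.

Entry 2 ↔ basis x, so (Aᵀz)_{2} = Σᵢ (x)·zᵢ = (-4)·(40) + (-2)·(12) + (1)·(0) + (2)·(6) + (3)·(12) + (4)·(24) + (10)·(182) = 1780.

1780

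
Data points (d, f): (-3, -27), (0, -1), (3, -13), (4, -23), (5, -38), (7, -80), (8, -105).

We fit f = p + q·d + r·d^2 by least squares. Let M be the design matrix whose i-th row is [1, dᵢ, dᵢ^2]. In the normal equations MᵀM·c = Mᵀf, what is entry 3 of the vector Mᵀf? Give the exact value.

-12318

Entry 3 ↔ basis d^2, so (Mᵀf)_{3} = Σᵢ (d^2)·fᵢ = (9)·(-27) + (0)·(-1) + (9)·(-13) + (16)·(-23) + (25)·(-38) + (49)·(-80) + (64)·(-105) = -12318.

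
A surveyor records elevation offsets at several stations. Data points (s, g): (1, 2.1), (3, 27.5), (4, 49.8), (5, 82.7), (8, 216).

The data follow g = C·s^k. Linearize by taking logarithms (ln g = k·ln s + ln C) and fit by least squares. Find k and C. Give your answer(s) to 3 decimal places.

With ln gᵢ as the transformed response and ln sᵢ as the regressor:
Over the data: Σln s = 6.1738, Σ(ln s)² = 10.0431, Σln g = 17.7546, Σln s·ln g = 27.3423.
Normal system: [[10.0431, 6.1738]; [6.1738, 5]]·[k, ln C]ᵀ = [27.3423, 17.7546]ᵀ.
Solving (det = 12.1000): k = 2.23950, ln C = 0.78569, so C = exp(0.78569) = 2.19391.

k = 2.240, C = 2.194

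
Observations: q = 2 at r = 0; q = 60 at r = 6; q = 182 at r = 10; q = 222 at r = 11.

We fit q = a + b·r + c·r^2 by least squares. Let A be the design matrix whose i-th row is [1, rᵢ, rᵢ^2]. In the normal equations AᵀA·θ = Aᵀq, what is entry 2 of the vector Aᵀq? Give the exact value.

Entry 2 ↔ basis r, so (Aᵀq)_{2} = Σᵢ (r)·qᵢ = (0)·(2) + (6)·(60) + (10)·(182) + (11)·(222) = 4622.

4622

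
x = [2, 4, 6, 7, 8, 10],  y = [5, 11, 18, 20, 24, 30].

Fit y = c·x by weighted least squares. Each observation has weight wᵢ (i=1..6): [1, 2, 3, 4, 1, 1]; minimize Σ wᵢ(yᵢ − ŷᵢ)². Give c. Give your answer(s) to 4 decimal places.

From the data, Σwᵢ·x·x = 504.
And Σwᵢ·x·y = 1474.
Normal equations: [[504]]·[c]ᵀ = [1474]ᵀ.
Hence c = 1474 / 504 ≈ 2.9246.

c = 2.9246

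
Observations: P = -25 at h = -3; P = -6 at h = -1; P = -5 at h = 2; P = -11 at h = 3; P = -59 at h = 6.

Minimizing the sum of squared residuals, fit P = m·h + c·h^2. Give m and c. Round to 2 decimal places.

m = 2.30, c = -2.02

Sums needed: Σh·h = 59, Σh·h^2 = 223, Σh^2·h^2 = 1475.
For XᵀP: Σh·P = -316, Σh^2·P = -2474.
Determinant 59·1475 − 223² = 37296.
m = ((-316)·1475 − 223·(-2474))/37296 = 14267/6216; c = (59·(-2474) − 223·(-316))/37296 = -12583/6216.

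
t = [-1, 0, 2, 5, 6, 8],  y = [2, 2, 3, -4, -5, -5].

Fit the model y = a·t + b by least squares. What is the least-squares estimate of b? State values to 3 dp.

b = 2.132

The normal equations are: 130·a + 20·b = -86;  20·a + 6·b = -7.
Δ = 130·6 − 20² = 380.
a = ((-86)·6 − 20·(-7))/380 = -94/95; b = (130·(-7) − 20·(-86))/380 = 81/38.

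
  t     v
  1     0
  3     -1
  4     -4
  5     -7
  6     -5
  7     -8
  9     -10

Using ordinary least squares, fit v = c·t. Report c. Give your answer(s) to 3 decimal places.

From the data, Σt·t = 217.
Right-hand side: Σt·v = -230.
XᵀX·[c]ᵀ = Xᵀv becomes [[217]]·[c]ᵀ = [-230]ᵀ.
c = (-230)/217 = -1.05991.

c = -1.060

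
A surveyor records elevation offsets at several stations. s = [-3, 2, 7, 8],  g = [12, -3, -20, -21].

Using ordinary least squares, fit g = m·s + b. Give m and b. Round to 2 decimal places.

m = -3.09, b = 2.82

Entries of MᵀM: Σs·s = 126, Σs = 14, Σ1 = 4.
Moment sums: Σs·g = -350, Σg = -32.
So MᵀM·[m, b]ᵀ = Mᵀg: [[126, 14]; [14, 4]]·[m, b]ᵀ = [-350, -32]ᵀ.
Determinant 126·4 − 14² = 308.
m = ((-350)·4 − 14·(-32))/308 = -34/11; b = (126·(-32) − 14·(-350))/308 = 31/11.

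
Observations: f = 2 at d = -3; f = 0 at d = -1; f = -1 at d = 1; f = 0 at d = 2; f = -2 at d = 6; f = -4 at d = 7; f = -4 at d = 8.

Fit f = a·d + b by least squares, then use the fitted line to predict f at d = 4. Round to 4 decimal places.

f̂ = -1.8556

Setting ∂/∂a … = 0 gives: 164·a + 20·b = -79;  20·a + 7·b = -9.
(Σd·d = 164, Σd = 20, Σ1 = 7, Σd·f = -79, Σf = -9.)
Eliminating b: 7·(row 1) − 20·(row 2) gives 748·a = 7·(-79) − 20·(-9) = -373, so a = -373/748.
Then b = ((-9) − 20·(-373/748))/7 = 26/187.
At d = 4: f̂ = (-373/748)·(4) + (26/187)·(1) = -347/187.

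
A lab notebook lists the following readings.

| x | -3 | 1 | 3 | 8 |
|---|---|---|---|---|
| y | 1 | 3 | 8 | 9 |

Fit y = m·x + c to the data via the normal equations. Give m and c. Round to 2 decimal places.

m = 0.78, c = 3.50

Compute the Gram sums: Σx·x = 83, Σx = 9, Σ1 = 4.
Right-hand side: Σx·y = 96, Σy = 21.
So AᵀA·[m, c]ᵀ = Aᵀy: [[83, 9]; [9, 4]]·[m, c]ᵀ = [96, 21]ᵀ.
Δ = 83·4 − 9² = 251.
m = (96·4 − 9·21)/251 = 195/251; c = (83·21 − 9·96)/251 = 879/251.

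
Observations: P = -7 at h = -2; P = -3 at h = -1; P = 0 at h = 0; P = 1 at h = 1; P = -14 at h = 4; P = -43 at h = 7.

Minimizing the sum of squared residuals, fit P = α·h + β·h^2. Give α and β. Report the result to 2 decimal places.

α = 1.15, β = -1.05

XᵀX·[α, β]ᵀ = XᵀP reads: 71·α + 399·β = -339;  399·α + 2675·β = -2361.
(Σh·h = 71, Σh·h^2 = 399, Σh^2·h^2 = 2675, Σh·P = -339, Σh^2·P = -2361.)
Determinant 71·2675 − 399² = 30724.
α = ((-339)·2675 − 399·(-2361))/30724 = 17607/15362; β = (71·(-2361) − 399·(-339))/30724 = -16185/15362.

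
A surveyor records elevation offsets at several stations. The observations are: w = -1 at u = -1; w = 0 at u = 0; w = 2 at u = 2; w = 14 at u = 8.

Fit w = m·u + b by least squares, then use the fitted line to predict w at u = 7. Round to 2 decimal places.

ŵ = 11.86

Setting ∂/∂m … = 0 gives: 69·m + 9·b = 117;  9·m + 4·b = 15.
(Σu·u = 69, Σu = 9, Σ1 = 4, Σu·w = 117, Σw = 15.)
Δ = 69·4 − 9² = 195.
m = (117·4 − 9·15)/195 = 111/65; b = (69·15 − 9·117)/195 = -6/65.
At u = 7: ŵ = (111/65)·(7) + (-6/65)·(1) = 771/65.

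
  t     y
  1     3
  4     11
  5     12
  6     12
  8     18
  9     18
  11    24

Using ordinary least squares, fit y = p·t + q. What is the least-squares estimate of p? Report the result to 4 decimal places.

p = 1.9725

The normal system XᵀX·[p, q]ᵀ = Xᵀy is [[344, 44]; [44, 7]]·[p, q]ᵀ = [749, 98]ᵀ.
Eliminating q: 7·(row 1) − 44·(row 2) gives 472·p = 7·749 − 44·98 = 931, so p = 931/472.
Then q = (98 − 44·(931/472))/7 = 189/118.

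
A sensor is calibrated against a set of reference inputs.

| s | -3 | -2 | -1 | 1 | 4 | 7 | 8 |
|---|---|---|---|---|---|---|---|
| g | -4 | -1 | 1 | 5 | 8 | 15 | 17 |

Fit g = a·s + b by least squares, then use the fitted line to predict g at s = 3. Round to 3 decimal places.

AᵀA·[a, b]ᵀ = Aᵀg reads: 144·a + 14·b = 291;  14·a + 7·b = 41.
(Σs·s = 144, Σs = 14, Σ1 = 7, Σs·g = 291, Σg = 41.)
Eliminating b: 7·(row 1) − 14·(row 2) gives 812·a = 7·291 − 14·41 = 1463, so a = 209/116.
Then b = (41 − 14·(209/116))/7 = 915/406.
At s = 3: ĝ = (209/116)·(3) + (915/406)·(1) = 6219/812.

ĝ = 7.659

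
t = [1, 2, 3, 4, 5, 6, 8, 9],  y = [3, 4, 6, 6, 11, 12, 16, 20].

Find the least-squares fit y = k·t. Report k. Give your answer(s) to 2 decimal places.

The normal equations are: 236·k = 488.
(Σt·t = 236, Σt·y = 488.)
Hence k = 488 / 236 ≈ 2.0678.

k = 2.07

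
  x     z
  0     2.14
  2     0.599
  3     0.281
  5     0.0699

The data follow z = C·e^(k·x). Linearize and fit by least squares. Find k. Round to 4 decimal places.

Taking logs, ln z = k·x + ln C, so regress ln z on x.
Σx = 10.0000, Σ(x)² = 38.0000, Σln z = -3.6818, Σx·ln z = -18.1366.
Equations: 38.0000·k + 10.0000·ln C = -18.1366;  10.0000·k + 4·ln C = -3.6818.
Δ = 38.0000·4 − (10.0000)² = 52.0000; k = (-18.1366·4 − 10.0000·-3.6818)/52.0000 = -0.68709, ln C = (38.0000·-3.6818 − 10.0000·-18.1366)/52.0000 = 0.79728.

k = -0.6871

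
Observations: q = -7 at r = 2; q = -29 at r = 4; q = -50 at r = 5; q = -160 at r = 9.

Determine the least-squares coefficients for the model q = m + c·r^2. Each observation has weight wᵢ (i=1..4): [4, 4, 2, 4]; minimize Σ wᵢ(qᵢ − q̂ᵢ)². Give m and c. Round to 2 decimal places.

m = 1.53, c = -1.99

The normal equations are: 14·m + 454·c = -884;  454·m + 28582·c = -56308.
Determinant 14·28582 − 454² = 194032.
m = ((-884)·28582 − 454·(-56308))/194032 = 18584/12127; c = (14·(-56308) − 454·(-884))/194032 = -24186/12127.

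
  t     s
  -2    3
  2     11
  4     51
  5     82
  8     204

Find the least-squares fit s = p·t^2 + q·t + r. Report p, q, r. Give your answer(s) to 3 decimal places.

MᵀM·[p, q, r]ᵀ = Mᵀs reads: 5009·p + 701·q + 113·r = 15978;  701·p + 113·q + 17·r = 2262;  113·p + 17·q + 5·r = 351.
Solving the 3×3 system (Gaussian elimination) gives p = 1333/444, q = 315/148, r = -1085/222.

p = 3.002, q = 2.128, r = -4.887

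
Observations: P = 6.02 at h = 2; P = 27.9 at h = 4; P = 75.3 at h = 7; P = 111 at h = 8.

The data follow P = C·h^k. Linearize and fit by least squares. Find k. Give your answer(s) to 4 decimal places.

Let Y = ln P. Fitting Y = k·ln h + ln C by least squares:
Over the data: Σln h = 6.1048, Σ(ln h)² = 10.5129, Σln P = 14.1547, Σln h·ln P = 24.0611.
Normal system: [[10.5129, 6.1048]; [6.1048, 4]]·[k, ln C]ᵀ = [24.0611, 14.1547]ᵀ.
Slope k = (n·Σln h·ln P − Σln h·Σln P)/(n·Σ(ln h)² − (Σln h)²) = (4·24.0611 − 6.1048·14.1547)/4.7831 = 2.05573; ln C = (Σln P − k·Σln h)/n = 0.40123.

k = 2.0557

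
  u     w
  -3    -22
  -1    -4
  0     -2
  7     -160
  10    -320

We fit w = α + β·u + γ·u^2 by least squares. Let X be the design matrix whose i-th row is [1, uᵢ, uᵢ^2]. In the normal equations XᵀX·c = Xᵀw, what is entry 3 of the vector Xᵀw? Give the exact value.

Entry 3 ↔ basis u^2, so (Xᵀw)_{3} = Σᵢ (u^2)·wᵢ = (9)·(-22) + (1)·(-4) + (0)·(-2) + (49)·(-160) + (100)·(-320) = -40042.

-40042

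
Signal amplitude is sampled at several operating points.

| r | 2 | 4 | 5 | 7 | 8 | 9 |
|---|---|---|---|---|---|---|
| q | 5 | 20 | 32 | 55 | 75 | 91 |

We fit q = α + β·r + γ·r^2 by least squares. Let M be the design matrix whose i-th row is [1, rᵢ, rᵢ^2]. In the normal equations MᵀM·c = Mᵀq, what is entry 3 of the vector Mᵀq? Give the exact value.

Entry 3 ↔ basis r^2, so (Mᵀq)_{3} = Σᵢ (r^2)·qᵢ = (4)·(5) + (16)·(20) + (25)·(32) + (49)·(55) + (64)·(75) + (81)·(91) = 16006.

16006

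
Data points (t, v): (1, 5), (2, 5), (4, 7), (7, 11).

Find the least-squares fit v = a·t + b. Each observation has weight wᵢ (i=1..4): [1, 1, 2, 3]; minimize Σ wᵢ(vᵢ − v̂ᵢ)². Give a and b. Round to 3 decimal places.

Sums needed: Σwᵢ·t·t = 184, Σwᵢ·t = 32, Σwᵢ·1 = 7.
For XᵀWv: Σwᵢ·t·v = 302, Σwᵢ·v = 57.
So XᵀWX·[a, b]ᵀ = XᵀWv: [[184, 32]; [32, 7]]·[a, b]ᵀ = [302, 57]ᵀ.
Determinant 184·7 − 32² = 264.
a = (302·7 − 32·57)/264 = 145/132; b = (184·57 − 32·302)/264 = 103/33.

a = 1.098, b = 3.121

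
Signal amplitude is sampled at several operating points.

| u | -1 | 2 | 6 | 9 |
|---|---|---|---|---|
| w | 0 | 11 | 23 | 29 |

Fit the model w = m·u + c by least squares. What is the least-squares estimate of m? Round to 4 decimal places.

XᵀX·[m, c]ᵀ = Xᵀw reads: 122·m + 16·c = 421;  16·m + 4·c = 63.
Δ = 122·4 − 16² = 232.
m = (421·4 − 16·63)/232 = 169/58; c = (122·63 − 16·421)/232 = 475/116.

m = 2.9138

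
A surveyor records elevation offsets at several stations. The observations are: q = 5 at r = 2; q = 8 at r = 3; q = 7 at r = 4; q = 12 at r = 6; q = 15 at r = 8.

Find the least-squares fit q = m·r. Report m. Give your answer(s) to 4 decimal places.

The normal system AᵀA·[m]ᵀ = Aᵀq is [[129]]·[m]ᵀ = [254]ᵀ.
m = 254/129 = 1.96899.

m = 1.9690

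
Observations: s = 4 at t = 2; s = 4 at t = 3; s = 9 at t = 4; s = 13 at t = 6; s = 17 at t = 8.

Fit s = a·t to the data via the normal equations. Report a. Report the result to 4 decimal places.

a = 2.0930

The normal equations are: 129·a = 270.
(Σt·t = 129, Σt·s = 270.)
Hence a = 270 / 129 ≈ 2.09302.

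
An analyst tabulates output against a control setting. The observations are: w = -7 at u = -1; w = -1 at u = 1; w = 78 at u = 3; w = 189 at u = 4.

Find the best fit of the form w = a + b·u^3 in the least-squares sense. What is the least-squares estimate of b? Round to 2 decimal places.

The normal system AᵀA·[a, b]ᵀ = Aᵀw is [[4, 91]; [91, 4827]]·[a, b]ᵀ = [259, 14208]ᵀ.
Eliminating b: 4827·(row 1) − 91·(row 2) gives 11027·a = 4827·259 − 91·14208 = -42735, so a = -42735/11027.
Then b = (14208 − 91·(-42735/11027))/4827 = 33263/11027.

b = 3.02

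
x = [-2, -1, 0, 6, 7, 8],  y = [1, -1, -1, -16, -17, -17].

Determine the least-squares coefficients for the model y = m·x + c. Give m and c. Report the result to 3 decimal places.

The normal equations are: 154·m + 18·c = -352;  18·m + 6·c = -51.
Determinant 154·6 − 18² = 600.
m = ((-352)·6 − 18·(-51))/600 = -199/100; c = (154·(-51) − 18·(-352))/600 = -253/100.

m = -1.990, c = -2.530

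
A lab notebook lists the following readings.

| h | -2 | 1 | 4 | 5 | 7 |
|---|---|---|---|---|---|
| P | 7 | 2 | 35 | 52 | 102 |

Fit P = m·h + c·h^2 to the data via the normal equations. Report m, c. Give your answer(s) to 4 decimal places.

m = 0.5108, c = 2.0066

The normal system XᵀX·[m, c]ᵀ = XᵀP is [[95, 525]; [525, 3299]]·[m, c]ᵀ = [1102, 6888]ᵀ.
Eliminating c: 3299·(row 1) − 525·(row 2) gives 37780·m = 3299·1102 − 525·6888 = 19298, so m = 9649/18890.
Then c = (6888 − 525·(9649/18890))/3299 = 7581/3778.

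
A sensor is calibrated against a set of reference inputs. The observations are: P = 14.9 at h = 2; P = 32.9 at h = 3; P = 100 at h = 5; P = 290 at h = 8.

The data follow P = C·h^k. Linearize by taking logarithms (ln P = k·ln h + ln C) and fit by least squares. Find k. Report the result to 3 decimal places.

With ln Pᵢ as the transformed response and ln hᵢ as the regressor:
Σln h = 5.4806, Σ(ln h)² = 8.6018, Σln P = 16.4699, Σln h·ln P = 24.9123.
Normal system: [[8.6018, 5.4806]; [5.4806, 4]]·[k, ln C]ᵀ = [24.9123, 16.4699]ᵀ.
Solving (det = 4.3697): k = 2.14749, ln C = 1.17506.

k = 2.147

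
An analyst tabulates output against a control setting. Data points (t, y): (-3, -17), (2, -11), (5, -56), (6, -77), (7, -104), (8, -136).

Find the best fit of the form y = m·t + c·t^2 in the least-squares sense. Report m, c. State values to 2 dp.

m = -0.72, c = -2.03

Compute the Gram sums: Σt·t = 187, Σt·t^2 = 1177, Σt^2·t^2 = 8515.
For Mᵀy: Σt·y = -2529, Σt^2·y = -18169.
Normal equations: [[187, 1177]; [1177, 8515]]·[m, c]ᵀ = [-2529, -18169]ᵀ.
det = 187·8515 − 1177² = 206976.
m = ((-2529)·8515 − 1177·(-18169))/206976 = -74761/103488; c = (187·(-18169) − 1177·(-2529))/206976 = -19135/9408.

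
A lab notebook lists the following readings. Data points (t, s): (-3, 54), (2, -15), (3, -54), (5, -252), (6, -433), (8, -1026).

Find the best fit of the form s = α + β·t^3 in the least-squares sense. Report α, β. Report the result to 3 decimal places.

Forming MᵀM = [[6, 861]; [861, 325947]] and Mᵀs = [-1726, -653376]ᵀ gives MᵀM·[α, β]ᵀ = Mᵀs.
Eliminating β: 325947·(row 1) − 861·(row 2) gives 1214361·α = 325947·(-1726) − 861·(-653376) = -27786, so α = -9262/404787.
Then β = ((-653376) − 861·(-9262/404787))/325947 = -811390/404787.

α = -0.023, β = -2.004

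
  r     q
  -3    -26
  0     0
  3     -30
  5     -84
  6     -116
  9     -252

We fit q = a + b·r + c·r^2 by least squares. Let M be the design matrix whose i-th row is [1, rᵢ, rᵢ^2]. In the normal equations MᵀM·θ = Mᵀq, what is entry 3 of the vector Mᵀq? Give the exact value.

-27192

Entry 3 ↔ basis r^2, so (Mᵀq)_{3} = Σᵢ (r^2)·qᵢ = (9)·(-26) + (0)·(0) + (9)·(-30) + (25)·(-84) + (36)·(-116) + (81)·(-252) = -27192.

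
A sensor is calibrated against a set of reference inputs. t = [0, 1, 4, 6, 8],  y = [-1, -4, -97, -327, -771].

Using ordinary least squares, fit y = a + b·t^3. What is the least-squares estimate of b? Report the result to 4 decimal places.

From the data, Σ1 = 5, Σt^3 = 793, Σt^3·t^3 = 312897.
And Σy = -1200, Σt^3·y = -471596.
Δ = 5·312897 − 793² = 935636.
a = ((-1200)·312897 − 793·(-471596))/935636 = -1519/947; b = (5·(-471596) − 793·(-1200))/935636 = -18505/12311.

b = -1.5031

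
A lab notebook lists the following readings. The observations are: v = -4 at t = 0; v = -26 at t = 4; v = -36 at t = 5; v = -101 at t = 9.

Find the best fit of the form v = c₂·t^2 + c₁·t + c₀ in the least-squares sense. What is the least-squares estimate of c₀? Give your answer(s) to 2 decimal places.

Compute the Gram sums: Σt^2·t^2 = 7442, Σt^2·t = 918, Σt^2 = 122, Σt·t = 122, Σt = 18, Σ1 = 4.
And Σt^2·v = -9497, Σt·v = -1193, Σv = -167.
So AᵀA·[c₂, c₁, c₀]ᵀ = Aᵀv: [[7442, 918, 122]; [918, 122, 18]; [122, 18, 4]]·[c₂, c₁, c₀]ᵀ = [-9497, -1193, -167]ᵀ.
Solving the 3×3 system (Gaussian elimination) gives c₂ = -43/40, c₁ = -1793/1640, c₀ = -663/164.

c₀ = -4.04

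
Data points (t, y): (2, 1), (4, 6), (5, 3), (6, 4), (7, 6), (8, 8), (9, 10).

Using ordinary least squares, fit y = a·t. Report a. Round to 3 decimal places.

Sums needed: Σt·t = 275.
For Aᵀy: Σt·y = 261.
So AᵀA·[a]ᵀ = Aᵀy: [[275]]·[a]ᵀ = [261]ᵀ.
Hence a = 261 / 275 ≈ 0.949091.

a = 0.949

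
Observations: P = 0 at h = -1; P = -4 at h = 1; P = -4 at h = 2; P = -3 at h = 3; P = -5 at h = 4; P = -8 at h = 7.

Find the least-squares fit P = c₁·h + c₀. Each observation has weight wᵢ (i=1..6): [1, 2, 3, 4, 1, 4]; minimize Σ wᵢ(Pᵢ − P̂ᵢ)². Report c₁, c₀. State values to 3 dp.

Forming MᵀWM = [[263, 51]; [51, 15]] and MᵀWP = [-312, -69]ᵀ gives MᵀWM·[c₁, c₀]ᵀ = MᵀWP.
det = 263·15 − 51² = 1344.
c₁ = ((-312)·15 − 51·(-69))/1344 = -387/448; c₀ = (263·(-69) − 51·(-312))/1344 = -745/448.

c₁ = -0.864, c₀ = -1.663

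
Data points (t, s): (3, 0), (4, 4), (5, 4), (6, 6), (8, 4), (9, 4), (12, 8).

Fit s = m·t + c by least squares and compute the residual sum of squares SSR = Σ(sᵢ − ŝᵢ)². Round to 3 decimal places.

From the data, Σt·t = 375, Σt = 47, Σ1 = 7.
And Σt·s = 236, Σs = 30.
Normal equations: [[375, 47]; [47, 7]]·[m, c]ᵀ = [236, 30]ᵀ.
Determinant 375·7 − 47² = 416.
m = (236·7 − 47·30)/416 = 121/208; c = (375·30 − 47·236)/416 = 79/208.
Residuals: -17/8, 269/208, 37/52, 443/208, -215/208, -21/13, 133/208; SSR = 1593/104.

SSR = 15.317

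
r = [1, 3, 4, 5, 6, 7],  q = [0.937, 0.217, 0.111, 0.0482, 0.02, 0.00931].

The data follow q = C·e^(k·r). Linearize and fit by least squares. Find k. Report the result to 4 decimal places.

With ln qᵢ as the transformed response and rᵢ as the regressor:
Σr = 26.0000, Σ(r)² = 136.0000, Σln q = -15.4122, Σr·ln q = -84.8123.
Normal system: [[136.0000, 26.0000]; [26.0000, 6]]·[k, ln C]ᵀ = [-84.8123, -15.4122]ᵀ.
Δ = 136.0000·6 − (26.0000)² = 140.0000; k = (-84.8123·6 − 26.0000·-15.4122)/140.0000 = -0.77254, ln C = (136.0000·-15.4122 − 26.0000·-84.8123)/140.0000 = 0.77897.

k = -0.7725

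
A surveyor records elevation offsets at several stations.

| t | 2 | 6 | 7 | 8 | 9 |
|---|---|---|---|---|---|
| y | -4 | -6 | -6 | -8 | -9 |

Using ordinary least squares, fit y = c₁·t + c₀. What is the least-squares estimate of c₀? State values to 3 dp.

Sums needed: Σt·t = 234, Σt = 32, Σ1 = 5.
Moment sums: Σt·y = -231, Σy = -33.
AᵀA·[c₁, c₀]ᵀ = Aᵀy becomes [[234, 32]; [32, 5]]·[c₁, c₀]ᵀ = [-231, -33]ᵀ.
Eliminating c₀: 5·(row 1) − 32·(row 2) gives 146·c₁ = 5·(-231) − 32·(-33) = -99, so c₁ = -99/146.
Then c₀ = ((-33) − 32·(-99/146))/5 = -165/73.

c₀ = -2.260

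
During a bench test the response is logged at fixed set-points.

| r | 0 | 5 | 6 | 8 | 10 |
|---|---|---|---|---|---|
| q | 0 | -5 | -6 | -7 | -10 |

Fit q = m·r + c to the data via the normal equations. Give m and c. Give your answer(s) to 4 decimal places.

m = -0.9613, c = -0.0246

Sums needed: Σr·r = 225, Σr = 29, Σ1 = 5.
And Σr·q = -217, Σq = -28.
Normal equations: [[225, 29]; [29, 5]]·[m, c]ᵀ = [-217, -28]ᵀ.
Eliminating c: 5·(row 1) − 29·(row 2) gives 284·m = 5·(-217) − 29·(-28) = -273, so m = -273/284.
Then c = ((-28) − 29·(-273/284))/5 = -7/284.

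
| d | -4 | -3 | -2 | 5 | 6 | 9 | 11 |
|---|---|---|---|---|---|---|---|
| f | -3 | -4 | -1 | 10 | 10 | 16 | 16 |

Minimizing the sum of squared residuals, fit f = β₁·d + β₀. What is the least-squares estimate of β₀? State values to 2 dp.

Forming MᵀM = [[292, 22]; [22, 7]] and Mᵀf = [456, 44]ᵀ gives MᵀM·[β₁, β₀]ᵀ = Mᵀf.
det = 292·7 − 22² = 1560.
β₁ = (456·7 − 22·44)/1560 = 278/195; β₀ = (292·44 − 22·456)/1560 = 352/195.

β₀ = 1.81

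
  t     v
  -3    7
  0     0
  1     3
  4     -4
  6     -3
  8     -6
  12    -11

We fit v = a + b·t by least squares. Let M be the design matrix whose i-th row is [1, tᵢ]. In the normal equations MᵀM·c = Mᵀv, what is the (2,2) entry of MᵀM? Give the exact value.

Row 2 ↔ basis t, column 2 ↔ basis t, so (MᵀM)_{2,2} = Σᵢ (t)·(t) = (-3)·(-3) + (0)·(0) + (1)·(1) + (4)·(4) + (6)·(6) + (8)·(8) + (12)·(12) = 270.

270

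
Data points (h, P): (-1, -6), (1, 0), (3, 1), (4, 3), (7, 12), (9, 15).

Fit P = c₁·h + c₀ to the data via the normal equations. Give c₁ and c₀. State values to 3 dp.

Compute the Gram sums: Σh·h = 157, Σh = 23, Σ1 = 6.
Right-hand side: Σh·P = 240, ΣP = 25.
So MᵀM·[c₁, c₀]ᵀ = MᵀP: [[157, 23]; [23, 6]]·[c₁, c₀]ᵀ = [240, 25]ᵀ.
Δ = 157·6 − 23² = 413.
c₁ = (240·6 − 23·25)/413 = 865/413; c₀ = (157·25 − 23·240)/413 = -1595/413.

c₁ = 2.094, c₀ = -3.862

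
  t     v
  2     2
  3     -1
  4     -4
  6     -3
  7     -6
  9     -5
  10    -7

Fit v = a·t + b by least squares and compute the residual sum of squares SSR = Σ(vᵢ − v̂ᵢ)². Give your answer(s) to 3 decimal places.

SSR = 13.177

Forming MᵀM = [[295, 41]; [41, 7]] and Mᵀv = [-190, -24]ᵀ gives MᵀM·[a, b]ᵀ = Mᵀv.
Eliminating b: 7·(row 1) − 41·(row 2) gives 384·a = 7·(-190) − 41·(-24) = -346, so a = -173/192.
Then b = ((-24) − 41·(-173/192))/7 = 355/192.
Residuals: 125/64, -7/48, -431/192, 107/192, -37/24, 121/96, 31/192; SSR = 1265/96.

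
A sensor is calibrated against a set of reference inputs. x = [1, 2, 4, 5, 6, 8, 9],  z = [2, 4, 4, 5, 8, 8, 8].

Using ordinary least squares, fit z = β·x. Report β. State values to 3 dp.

AᵀA·[β]ᵀ = Aᵀz reads: 227·β = 235.
(Σx·x = 227, Σx·z = 235.)
β = 235/227 = 1.03524.

β = 1.035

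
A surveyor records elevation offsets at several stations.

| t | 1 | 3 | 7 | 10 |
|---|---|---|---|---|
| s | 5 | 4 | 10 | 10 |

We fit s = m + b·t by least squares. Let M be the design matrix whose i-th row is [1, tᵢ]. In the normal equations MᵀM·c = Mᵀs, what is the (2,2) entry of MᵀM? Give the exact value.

Row 2 ↔ basis t, column 2 ↔ basis t, so (MᵀM)_{2,2} = Σᵢ (t)·(t) = (1)·(1) + (3)·(3) + (7)·(7) + (10)·(10) = 159.

159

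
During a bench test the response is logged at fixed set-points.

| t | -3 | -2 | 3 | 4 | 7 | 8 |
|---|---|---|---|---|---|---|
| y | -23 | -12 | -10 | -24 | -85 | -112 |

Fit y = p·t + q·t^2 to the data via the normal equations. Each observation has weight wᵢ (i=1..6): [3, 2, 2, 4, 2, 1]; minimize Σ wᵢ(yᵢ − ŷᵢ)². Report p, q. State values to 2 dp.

Normal-equation sums: Σwᵢ·t·t = 279, Σwᵢ·t·t^2 = 1411, Σwᵢ·t^2·t^2 = 10359.
Moment sums: Σwᵢ·t·y = -2275, Σwᵢ·t^2·y = -17931.
MᵀWM·[p, q]ᵀ = MᵀWy becomes [[279, 1411]; [1411, 10359]]·[p, q]ᵀ = [-2275, -17931]ᵀ.
Δ = 279·10359 − 1411² = 899240.
p = ((-2275)·10359 − 1411·(-17931))/899240 = 433479/224810; q = (279·(-17931) − 1411·(-2275))/899240 = -448181/224810.

p = 1.93, q = -1.99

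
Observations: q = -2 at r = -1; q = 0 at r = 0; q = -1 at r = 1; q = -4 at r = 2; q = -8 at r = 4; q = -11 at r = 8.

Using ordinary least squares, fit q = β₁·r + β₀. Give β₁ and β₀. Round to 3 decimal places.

Entries of MᵀM: Σr·r = 86, Σr = 14, Σ1 = 6.
Moment sums: Σr·q = -127, Σq = -26.
Δ = 86·6 − 14² = 320.
β₁ = ((-127)·6 − 14·(-26))/320 = -199/160; β₀ = (86·(-26) − 14·(-127))/320 = -229/160.

β₁ = -1.244, β₀ = -1.431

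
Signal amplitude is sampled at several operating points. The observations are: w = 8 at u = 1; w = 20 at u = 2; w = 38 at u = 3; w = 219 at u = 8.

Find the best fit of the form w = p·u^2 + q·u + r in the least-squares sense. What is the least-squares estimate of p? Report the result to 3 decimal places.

p = 3.028

The normal system MᵀM·[p, q, r]ᵀ = Mᵀw is [[4194, 548, 78]; [548, 78, 14]; [78, 14, 4]]·[p, q, r]ᵀ = [14446, 1914, 285]ᵀ.
Solving the 3×3 system (Gaussian elimination) gives p = 5729/1892, q = 497/172, r = 3955/1892.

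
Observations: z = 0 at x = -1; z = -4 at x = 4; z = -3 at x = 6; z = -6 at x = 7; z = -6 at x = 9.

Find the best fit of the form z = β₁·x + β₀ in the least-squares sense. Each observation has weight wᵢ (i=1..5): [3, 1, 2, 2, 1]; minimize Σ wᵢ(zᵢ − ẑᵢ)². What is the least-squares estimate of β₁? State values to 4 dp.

β₁ = -0.6190

The normal equations are: 270·β₁ + 36·β₀ = -190;  36·β₁ + 9·β₀ = -28.
Eliminating β₀: 9·(row 1) − 36·(row 2) gives 1134·β₁ = 9·(-190) − 36·(-28) = -702, so β₁ = -13/21.
Then β₀ = ((-28) − 36·(-13/21))/9 = -40/63.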